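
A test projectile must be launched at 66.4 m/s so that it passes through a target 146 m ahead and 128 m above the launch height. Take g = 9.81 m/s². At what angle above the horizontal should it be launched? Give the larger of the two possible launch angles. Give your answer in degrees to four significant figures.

78.31°

Trajectory: y = x tanθ − g x² (1 + tan²θ)/(2v₀²). With x = 146, y = 128, v₀ = 66.4, g = 9.81:
23.71 tan²θ − 146 tanθ + (151.7) = 0.
tanθ = [146 ± √(146² − 4 × 23.71 × (151.7))] / (2 × 23.71) = (146 ± 83.22) / 47.43, giving tanθ = 1.324 or 4.833.
θ = 52.93° or 78.31°; the larger is 78.31°.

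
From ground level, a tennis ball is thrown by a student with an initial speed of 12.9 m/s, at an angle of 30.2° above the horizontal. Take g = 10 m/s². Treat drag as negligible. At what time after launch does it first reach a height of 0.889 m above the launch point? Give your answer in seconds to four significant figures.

Components: vₓ = 12.90 cos 30.2° = 11.15 m/s, v_y0 = 12.90 sin 30.2° = 6.489 m/s.
Set y = v_y0 t − ½ g t² = 0.889: 5.000 t² − 6.489 t + 0.889 = 0.
t = [6.489 ± √(6.489² − 2·10.0·0.889)] / 10.0 = (6.489 ± 4.932) / 10.0, so t = 0.1557 s or t = 1.142 s.
The first (ascending) time is 0.1557 s.

0.1557 s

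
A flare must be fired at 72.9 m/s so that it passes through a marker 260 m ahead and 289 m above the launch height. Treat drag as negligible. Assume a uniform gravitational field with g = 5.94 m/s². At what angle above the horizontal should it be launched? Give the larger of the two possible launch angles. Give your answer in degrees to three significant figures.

Trajectory: y = x tanθ − g x² (1 + tan²θ)/(2v₀²). With x = 260, y = 289, v₀ = 72.9, g = 5.94:
37.78 tan²θ − 260 tanθ + (326.8) = 0.
tanθ = [260 ± √(260² − 4 × 37.78 × (326.8))] / (2 × 37.78) = (260 ± 135.0) / 75.56, giving tanθ = 1.655 or 5.227.
θ = 58.85° or 79.17°; the larger is 79.17°.

79.2°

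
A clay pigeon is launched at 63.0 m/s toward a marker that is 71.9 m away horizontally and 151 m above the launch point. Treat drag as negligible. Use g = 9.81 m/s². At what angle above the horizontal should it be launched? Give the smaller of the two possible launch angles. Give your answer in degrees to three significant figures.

Trajectory: y = x tanθ − g x² (1 + tan²θ)/(2v₀²). With x = 71.9, y = 151, v₀ = 63.0, g = 9.81:
6.389 tan²θ − 71.9 tanθ + (157.4) = 0.
tanθ = [71.9 ± √(71.9² − 4 × 6.389 × (157.4))] / (2 × 6.389) = (71.9 ± 33.88) / 12.78, giving tanθ = 2.976 or 8.278.
θ = 71.43° or 83.11°; the smaller is 71.43°.

71.4°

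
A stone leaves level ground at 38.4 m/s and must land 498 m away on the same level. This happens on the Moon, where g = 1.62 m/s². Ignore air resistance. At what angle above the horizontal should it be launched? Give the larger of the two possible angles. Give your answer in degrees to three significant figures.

R = v₀² sin 2θ / g gives sin 2θ = gR/v₀² = 1.62·498/38.4² = 0.5471.
2θ = 33.17° or 180° − 33.17° = 146.8°, so θ = 16.58° or 73.42°.
The larger angle is 73.42°.

73.4°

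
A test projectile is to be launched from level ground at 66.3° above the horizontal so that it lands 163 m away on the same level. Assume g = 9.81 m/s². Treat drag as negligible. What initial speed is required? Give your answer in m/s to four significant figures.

46.61 m/s

From R = (v₀² / g) sin 2θ: v₀ = √(gR / sin 2θ).
v₀ = √(9.81 × 163 / sin 132.6°) = √(1599 / 0.7361) = √2172.3 = 46.61 m/s.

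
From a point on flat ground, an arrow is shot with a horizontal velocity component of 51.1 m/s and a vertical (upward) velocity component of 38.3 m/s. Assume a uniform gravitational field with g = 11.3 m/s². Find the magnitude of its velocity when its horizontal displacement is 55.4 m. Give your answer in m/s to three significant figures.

57.4 m/s

At x = 55.4 m, t = x/vₓ = 55.4/51.10 = 1.084 s.
Vertical velocity there: v_y = v_y0 − g t = 38.30 − 11.3 × 1.084 = 26.05 m/s.
Speed: √(vₓ² + v_y²) = √(51.10² + 26.05²) = 57.36 m/s.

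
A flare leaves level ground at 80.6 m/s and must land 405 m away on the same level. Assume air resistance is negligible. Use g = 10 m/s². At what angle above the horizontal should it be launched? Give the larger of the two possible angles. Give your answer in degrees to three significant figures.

70.7°

Level-ground range R = v₀² sin(2θ)/g ⇒ sin(2θ) = gR/v₀² = 10.0 × 405 / 80.6² = 0.6234.
2θ = 38.57° or 180° − 38.57° = 141.4°, so θ = 19.28° or 70.72°.
The larger angle is 70.72°.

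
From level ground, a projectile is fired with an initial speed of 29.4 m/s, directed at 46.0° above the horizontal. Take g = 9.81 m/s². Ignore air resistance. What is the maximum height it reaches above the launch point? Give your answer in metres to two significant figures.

Components: vₓ = 29.40 cos 46.0° = 20.42 m/s, v_y0 = 29.40 sin 46.0° = 21.15 m/s.
At the apex v_y = 0, so H = v_y0²/(2g) = 21.15²/19.62 = 22.80 m.

23 m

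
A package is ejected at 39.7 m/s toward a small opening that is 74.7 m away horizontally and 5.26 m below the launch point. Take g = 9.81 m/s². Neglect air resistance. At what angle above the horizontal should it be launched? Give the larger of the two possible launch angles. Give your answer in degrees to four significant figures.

Trajectory: y = x tanθ − g x² (1 + tan²θ)/(2v₀²). With x = 74.7, y = −5.26, v₀ = 39.7, g = 9.81:
17.37 tan²θ − 74.7 tanθ + (12.11) = 0.
tanθ = [74.7 ± √(74.7² − 4 × 17.37 × (12.11))] / (2 × 17.37) = (74.7 ± 68.84) / 34.73, giving tanθ = 0.1687 or 4.133.
θ = 9.574° or 76.40°; the larger is 76.40°.

76.40°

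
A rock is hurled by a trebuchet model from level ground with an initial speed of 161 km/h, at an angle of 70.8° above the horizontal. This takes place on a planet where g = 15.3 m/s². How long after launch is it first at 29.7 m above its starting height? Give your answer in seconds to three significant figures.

0.827 s

Convert: 161 km/h = 161/3.6 = 44.72 m/s.
Horizontal component vₓ = 44.72 cos 70.8° = 14.71 m/s; vertical v_y0 = 44.72 sin 70.8° = 42.23 m/s.
Set y = v_y0 t − ½ g t² = 29.7: 7.650 t² − 42.23 t + 29.7 = 0.
t = [42.23 ± √(42.23² − 2·15.3·29.7)] / 15.3 = (42.23 ± 29.58) / 15.3, so t = 0.8271 s or t = 4.694 s.
The first (ascending) time is 0.8271 s.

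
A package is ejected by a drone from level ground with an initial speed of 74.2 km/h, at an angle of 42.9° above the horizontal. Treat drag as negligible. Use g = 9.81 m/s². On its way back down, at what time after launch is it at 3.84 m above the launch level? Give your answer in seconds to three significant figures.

Convert: 74.2 km/h = 74.2/3.6 = 20.61 m/s.
vₓ = 20.61 cos 42.9° = 15.10 m/s; v_y0 = 20.61 sin 42.9° = 14.03 m/s.
Set y = v_y0 t − ½ g t² = 3.84: 4.905 t² − 14.03 t + 3.84 = 0.
t = [14.03 ± √(14.03² − 2·9.81·3.84)] / 9.81 = (14.03 ± 11.02) / 9.81, so t = 0.3065 s or t = 2.554 s.
The descending-branch root is 2.554 s.

2.55 s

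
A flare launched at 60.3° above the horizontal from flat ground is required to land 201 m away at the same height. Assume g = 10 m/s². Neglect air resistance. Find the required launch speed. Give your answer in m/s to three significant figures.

From R = (v₀² / g) sin 2θ: v₀ = √(gR / sin 2θ).
v₀ = √(10.0 × 201 / sin 120.6°) = √(2010 / 0.8607) = √2335.2 = 48.32 m/s.

48.3 m/s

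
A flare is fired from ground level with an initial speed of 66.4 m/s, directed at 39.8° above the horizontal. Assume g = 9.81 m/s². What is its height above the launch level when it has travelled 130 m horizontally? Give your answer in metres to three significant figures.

76.5 m

vₓ = 66.40 cos 39.8° = 51.01 m/s; v_y0 = 66.40 sin 39.8° = 42.50 m/s.
x = vₓ t ⇒ t = 130/51.01 = 2.548 s.
Height: y = v_y0 t − ½ g t² = 42.50 × 2.548 − 4.905 × 2.548² = 108.3 − 31.85 = 76.46 m.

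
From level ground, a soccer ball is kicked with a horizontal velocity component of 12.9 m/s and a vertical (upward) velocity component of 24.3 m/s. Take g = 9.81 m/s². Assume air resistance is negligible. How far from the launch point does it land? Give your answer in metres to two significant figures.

Flight time T = 2 v_y0 / g = 4.954 s.
Range: R = vₓ T = 12.90 × 4.954 = 63.91 m.

64 m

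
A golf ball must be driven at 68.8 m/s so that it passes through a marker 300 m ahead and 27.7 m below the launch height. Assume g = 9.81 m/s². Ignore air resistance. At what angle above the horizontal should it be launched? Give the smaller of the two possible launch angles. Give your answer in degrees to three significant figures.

Trajectory: y = x tanθ − g x² (1 + tan²θ)/(2v₀²). With x = 300, y = −27.7, v₀ = 68.8, g = 9.81:
93.26 tan²θ − 300 tanθ + (65.56) = 0.
tanθ = [300 ± √(300² − 4 × 93.26 × (65.56))] / (2 × 93.26) = (300 ± 256.0) / 186.5, giving tanθ = 0.2358 or 2.981.
θ = 13.27° or 71.46°; the smaller is 13.27°.

13.3°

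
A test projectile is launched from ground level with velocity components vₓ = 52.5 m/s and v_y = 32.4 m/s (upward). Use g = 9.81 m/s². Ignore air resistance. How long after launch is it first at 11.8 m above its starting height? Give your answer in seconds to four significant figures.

Set y = v_y0 t − ½ g t² = 11.8: 4.905 t² − 32.40 t + 11.8 = 0.
Quadratic formula: t = (32.40 ± √818.24) / 9.81 = (32.40 ± 28.60) / 9.81 → t = 0.3869 s or 6.219 s.
The first (ascending) time is 0.3869 s.

0.3869 s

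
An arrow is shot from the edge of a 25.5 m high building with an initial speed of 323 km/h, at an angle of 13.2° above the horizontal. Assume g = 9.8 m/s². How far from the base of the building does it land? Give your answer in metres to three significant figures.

Convert: 323 km/h = 323/3.6 = 89.72 m/s.
Resolve: vₓ = 89.72 cos 13.2° = 87.35 m/s and v_y0 = 89.72 sin 13.2° = 20.49 m/s.
Vertical motion (up positive, ground at y = 0): 4.900 t² − (20.49) t − 25.5 = 0, so t = (20.49 + √(20.49² + 2·9.80·25.5)) / 9.80 = (20.49 + 30.32) / 9.80 = 5.185 s.
Horizontal distance: R = vₓ t = 87.35 × 5.185 = 452.9 m.

453 m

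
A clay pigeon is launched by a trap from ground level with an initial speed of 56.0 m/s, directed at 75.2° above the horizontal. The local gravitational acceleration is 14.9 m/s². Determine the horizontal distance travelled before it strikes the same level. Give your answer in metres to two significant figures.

Resolve: vₓ = 56.00 cos 75.2° = 14.30 m/s and v_y0 = 56.00 sin 75.2° = 54.14 m/s.
Flight time T = 2 v_y0 / g = 7.267 s.
Horizontal distance R = vₓ T = 14.30 × 7.267 = 104.0 m.

100 m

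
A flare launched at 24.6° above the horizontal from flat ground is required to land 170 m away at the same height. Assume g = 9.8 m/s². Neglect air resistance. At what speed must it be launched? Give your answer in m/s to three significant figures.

46.9 m/s

From R = (v₀² / g) sin 2θ: v₀ = √(gR / sin 2θ).
v₀ = √(9.80 × 170 / sin 49.20°) = √(1666 / 0.7570) = √2200.8 = 46.91 m/s.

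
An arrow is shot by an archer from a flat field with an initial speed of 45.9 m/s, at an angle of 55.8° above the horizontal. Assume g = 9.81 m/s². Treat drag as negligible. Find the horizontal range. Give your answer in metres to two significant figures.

Horizontal component vₓ = 45.90 cos 55.8° = 25.80 m/s; vertical v_y0 = 45.90 sin 55.8° = 37.96 m/s.
Time aloft: T = 2 v_y0 / g = 2 × 37.96 / 9.81 = 7.740 s.
Range: R = vₓ T = 25.80 × 7.740 = 199.7 m.

200 m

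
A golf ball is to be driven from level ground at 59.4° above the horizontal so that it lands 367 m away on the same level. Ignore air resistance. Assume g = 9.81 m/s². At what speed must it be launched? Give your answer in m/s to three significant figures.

Level-ground range: R = v₀² sin(2θ)/g, so v₀ = √(gR / sin 2θ).
v₀ = √(9.81 × 367 / sin 118.8°) = √(3600 / 0.8763) = √4108.5 = 64.10 m/s.

64.1 m/s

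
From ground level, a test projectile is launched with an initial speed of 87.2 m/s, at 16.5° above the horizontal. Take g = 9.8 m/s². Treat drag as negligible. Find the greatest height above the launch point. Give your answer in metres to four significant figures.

31.29 m

Components: vₓ = 87.20 cos 16.5° = 83.61 m/s, v_y0 = 87.20 sin 16.5° = 24.77 m/s.
Maximum height: H = v_y0² / (2g) = 24.77² / (2 × 9.80) = 31.29 m.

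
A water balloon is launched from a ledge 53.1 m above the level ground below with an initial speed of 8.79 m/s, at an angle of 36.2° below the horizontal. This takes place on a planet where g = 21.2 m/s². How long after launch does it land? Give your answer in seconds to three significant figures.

2.01 s

Resolve: vₓ = 8.790 cos 36.2° = 7.093 m/s and v_y0 = −5.191 m/s (downward).
The projectile lands when y = 53.1 + (−5.191) t − ½·21.2·t² = 0. Positive root: t = (−5.191 + √(5.191² + 2·21.2·53.1)) / 21.2 = (−5.191 + 47.73) / 21.2 = 2.007 s.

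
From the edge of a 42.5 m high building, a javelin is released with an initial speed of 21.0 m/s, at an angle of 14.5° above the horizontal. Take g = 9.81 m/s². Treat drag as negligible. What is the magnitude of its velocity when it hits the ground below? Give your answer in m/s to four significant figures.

vₓ = 21.00 cos 14.5° = 20.33 m/s; v_y0 = 21.00 sin 14.5° = 5.258 m/s.
Vertical motion (up positive, ground at y = 0): 4.905 t² − (5.258) t − 42.5 = 0, so t = (5.258 + √(5.258² + 2·9.81·42.5)) / 9.81 = (5.258 + 29.35) / 9.81 = 3.528 s.
Vertical velocity at impact: v_y = v_y0 − g t = 5.258 − 9.81 × 3.528 = −29.35 m/s.
Speed: |v| = √(vₓ² + v_y²) = √(20.33² + 29.35²) = 35.71 m/s.

35.71 m/s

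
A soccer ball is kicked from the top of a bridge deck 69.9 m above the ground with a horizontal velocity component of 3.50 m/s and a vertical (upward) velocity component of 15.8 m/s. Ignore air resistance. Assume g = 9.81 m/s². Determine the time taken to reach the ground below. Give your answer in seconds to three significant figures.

Vertical motion (up positive, ground at y = 0): 4.905 t² − (15.80) t − 69.9 = 0, so t = (15.80 + √(15.80² + 2·9.81·69.9)) / 9.81 = (15.80 + 40.26) / 9.81 = 5.715 s.

5.71 s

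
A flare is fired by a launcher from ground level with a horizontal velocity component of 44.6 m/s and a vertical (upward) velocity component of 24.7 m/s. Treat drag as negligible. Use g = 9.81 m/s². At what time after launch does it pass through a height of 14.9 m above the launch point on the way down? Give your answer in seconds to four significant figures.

4.335 s

Set y = v_y0 t − ½ g t² = 14.9: 4.905 t² − 24.70 t + 14.9 = 0.
t = [24.70 ± √(24.70² − 2·9.81·14.9)] / 9.81 = (24.70 ± 17.83) / 9.81, so t = 0.7008 s or t = 4.335 s.
The descending-branch root is 4.335 s.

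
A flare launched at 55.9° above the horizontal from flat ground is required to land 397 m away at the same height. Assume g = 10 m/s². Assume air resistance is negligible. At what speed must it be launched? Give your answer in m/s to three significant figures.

From R = (v₀² / g) sin 2θ: v₀ = √(gR / sin 2θ).
v₀ = √(10.0 × 397 / sin 111.8°) = √(3970 / 0.9285) = √4275.8 = 65.39 m/s.

65.4 m/s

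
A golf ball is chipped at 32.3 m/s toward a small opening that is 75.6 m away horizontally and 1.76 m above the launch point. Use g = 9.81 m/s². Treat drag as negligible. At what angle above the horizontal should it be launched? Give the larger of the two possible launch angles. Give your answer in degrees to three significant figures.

67.1°

Trajectory: y = x tanθ − g x² (1 + tan²θ)/(2v₀²). With x = 75.6, y = 1.76, v₀ = 32.3, g = 9.81:
26.87 tan²θ − 75.6 tanθ + (28.63) = 0.
tanθ = [75.6 ± √(75.6² − 4 × 26.87 × (28.63))] / (2 × 26.87) = (75.6 ± 51.36) / 53.74, giving tanθ = 0.4510 or 2.362.
θ = 24.28° or 67.06°; the larger is 67.06°.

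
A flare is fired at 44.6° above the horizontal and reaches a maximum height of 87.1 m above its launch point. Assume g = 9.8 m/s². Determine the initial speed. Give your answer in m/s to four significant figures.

At the peak v_y = 0, so v_y0 = √(2gH) = √(2 × 9.80 × 87.1) = 41.32 m/s.
v_y0 = v₀ sin θ ⇒ v₀ = 41.32 / sin 44.6° = 58.84 m/s.

58.84 m/s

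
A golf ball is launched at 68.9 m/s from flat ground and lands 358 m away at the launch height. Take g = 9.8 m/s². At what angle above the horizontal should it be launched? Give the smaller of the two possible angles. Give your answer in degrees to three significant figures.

23.8°

Level-ground range R = v₀² sin(2θ)/g ⇒ sin(2θ) = gR/v₀² = 9.80 × 358 / 68.9² = 0.7390.
2θ = 47.65° or 180° − 47.65° = 132.3°, so θ = 23.83° or 66.17°.
The smaller angle is 23.83°.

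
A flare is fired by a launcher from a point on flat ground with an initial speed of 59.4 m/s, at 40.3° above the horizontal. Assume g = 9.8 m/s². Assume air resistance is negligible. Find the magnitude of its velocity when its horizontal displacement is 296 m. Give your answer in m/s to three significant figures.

52.0 m/s

Components: vₓ = 59.40 cos 40.3° = 45.30 m/s, v_y0 = 59.40 sin 40.3° = 38.42 m/s.
Time to reach x = 296 m: t = x/vₓ = 296/45.30 = 6.534 s.
Vertical velocity there: v_y = v_y0 − g t = 38.42 − 9.80 × 6.534 = −25.61 m/s.
Speed: √(vₓ² + v_y²) = √(45.30² + 25.61²) = 52.04 m/s.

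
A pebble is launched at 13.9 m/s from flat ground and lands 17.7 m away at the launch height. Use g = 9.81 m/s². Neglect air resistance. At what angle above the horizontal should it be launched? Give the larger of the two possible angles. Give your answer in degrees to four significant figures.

58.01°

From R = (v₀²/g) sin 2θ: sin 2θ = 9.81 × 17.7 / 193.21 = 0.8987.
2θ = 63.99° or 180° − 63.99° = 116.0°, so θ = 31.99° or 58.01°.
The larger angle is 58.01°.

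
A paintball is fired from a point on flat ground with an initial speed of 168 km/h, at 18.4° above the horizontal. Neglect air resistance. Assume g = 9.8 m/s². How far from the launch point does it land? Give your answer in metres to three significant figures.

133 m

Convert: 168 km/h = 168/3.6 = 46.67 m/s.
Components: vₓ = 46.67 cos 18.4° = 44.28 m/s, v_y0 = 46.67 sin 18.4° = 14.73 m/s.
Time aloft: T = 2 v_y0 / g = 2 × 14.73 / 9.80 = 3.006 s.
Horizontal distance R = vₓ T = 44.28 × 3.006 = 133.1 m.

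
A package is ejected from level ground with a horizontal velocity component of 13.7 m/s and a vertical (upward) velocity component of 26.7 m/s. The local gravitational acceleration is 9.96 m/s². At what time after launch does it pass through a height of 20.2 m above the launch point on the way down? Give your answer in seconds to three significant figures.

4.45 s

Require v_y0 t − ½ g t² = 20.2, i.e. 4.980 t² − 26.70 t + 20.2 = 0.
Quadratic formula: t = (26.70 ± √310.51) / 9.96 = (26.70 ± 17.62) / 9.96 → t = 0.9115 s or 4.450 s.
The descending-branch root is 4.450 s.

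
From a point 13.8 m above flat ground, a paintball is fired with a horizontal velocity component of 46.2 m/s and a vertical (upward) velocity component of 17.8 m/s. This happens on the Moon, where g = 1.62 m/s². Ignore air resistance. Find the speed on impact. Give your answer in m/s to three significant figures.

With up positive and y = 0 at the ground: y(t) = 13.8 + (17.80) t − 0.8100 t². Setting y = 0 and taking the positive root: t = [17.80 + √(17.80² + 2·1.62·13.8)] / 1.62 = (17.80 + 19.01) / 1.62 = 22.73 s.
Vertical velocity at impact: v_y = v_y0 − g t = 17.80 − 1.62 × 22.73 = −19.01 m/s.
Speed: |v| = √(vₓ² + v_y²) = √(46.20² + 19.01²) = 49.96 m/s.

50.0 m/s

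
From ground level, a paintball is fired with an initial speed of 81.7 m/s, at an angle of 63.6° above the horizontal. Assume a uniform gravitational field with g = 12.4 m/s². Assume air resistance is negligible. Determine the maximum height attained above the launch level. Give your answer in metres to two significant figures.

vₓ = 81.70 cos 63.6° = 36.33 m/s; v_y0 = 81.70 sin 63.6° = 73.18 m/s.
At the apex v_y = 0, so H = v_y0²/(2g) = 73.18²/24.80 = 215.9 m.

220 m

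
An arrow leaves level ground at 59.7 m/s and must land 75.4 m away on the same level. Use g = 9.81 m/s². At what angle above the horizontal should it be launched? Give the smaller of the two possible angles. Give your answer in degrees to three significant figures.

R = v₀² sin 2θ / g gives sin 2θ = gR/v₀² = 9.81·75.4/59.7² = 0.2075.
2θ = 11.98° or 180° − 11.98° = 168.0°, so θ = 5.989° or 84.01°.
The smaller angle is 5.989°.

5.99°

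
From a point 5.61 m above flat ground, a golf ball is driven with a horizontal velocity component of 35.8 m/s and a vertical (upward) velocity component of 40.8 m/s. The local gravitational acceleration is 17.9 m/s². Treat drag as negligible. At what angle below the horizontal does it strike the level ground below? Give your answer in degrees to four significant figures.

The projectile lands when y = 5.61 + (40.80) t − ½·17.9·t² = 0. Positive root: t = (40.80 + √(40.80² + 2·17.9·5.61)) / 17.9 = (40.80 + 43.19) / 17.9 = 4.692 s.
At impact: v_y = v_y0 − g t = −43.19 m/s; vₓ = 35.80 m/s.
Angle below horizontal: arctan(|v_y|/vₓ) = arctan(43.19/35.80) = 50.35°.

50.35°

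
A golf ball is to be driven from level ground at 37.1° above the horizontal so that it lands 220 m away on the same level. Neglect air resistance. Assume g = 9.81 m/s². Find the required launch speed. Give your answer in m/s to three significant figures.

47.4 m/s

Level-ground range: R = v₀² sin(2θ)/g, so v₀ = √(gR / sin 2θ).
v₀ = √(9.81 × 220 / sin 74.20°) = √(2158 / 0.9622) = √2242.9 = 47.36 m/s.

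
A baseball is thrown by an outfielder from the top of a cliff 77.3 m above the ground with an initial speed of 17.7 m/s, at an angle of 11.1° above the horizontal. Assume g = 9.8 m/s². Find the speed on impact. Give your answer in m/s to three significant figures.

42.8 m/s

vₓ = 17.70 cos 11.1° = 17.37 m/s; v_y0 = 17.70 sin 11.1° = 3.408 m/s.
With up positive and y = 0 at the ground: y(t) = 77.3 + (3.408) t − 4.900 t². Setting y = 0 and taking the positive root: t = [3.408 + √(3.408² + 2·9.80·77.3)] / 9.80 = (3.408 + 39.07) / 9.80 = 4.335 s.
Vertical velocity at impact: v_y = v_y0 − g t = 3.408 − 9.80 × 4.335 = −39.07 m/s.
Speed: |v| = √(vₓ² + v_y²) = √(17.37² + 39.07²) = 42.76 m/s.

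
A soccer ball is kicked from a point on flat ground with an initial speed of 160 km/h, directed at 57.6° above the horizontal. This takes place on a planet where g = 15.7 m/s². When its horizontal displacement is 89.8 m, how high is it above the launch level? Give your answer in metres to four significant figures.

29.88 m

Convert: 160 km/h = 160/3.6 = 44.44 m/s.
Horizontal component vₓ = 44.44 cos 57.6° = 23.81 m/s; vertical v_y0 = 44.44 sin 57.6° = 37.53 m/s.
Time to reach x = 89.8 m: t = x/vₓ = 89.8/23.81 = 3.771 s.
Height: y = v_y0 t − ½ g t² = 37.53 × 3.771 − 7.850 × 3.771² = 141.5 − 111.6 = 29.88 m.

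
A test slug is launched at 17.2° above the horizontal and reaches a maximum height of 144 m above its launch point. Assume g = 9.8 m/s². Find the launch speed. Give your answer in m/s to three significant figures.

At the peak v_y = 0, so v_y0 = √(2gH) = √(2 × 9.80 × 144) = 53.13 m/s.
v_y0 = v₀ sin θ ⇒ v₀ = 53.13 / sin 17.2° = 179.7 m/s.

180 m/s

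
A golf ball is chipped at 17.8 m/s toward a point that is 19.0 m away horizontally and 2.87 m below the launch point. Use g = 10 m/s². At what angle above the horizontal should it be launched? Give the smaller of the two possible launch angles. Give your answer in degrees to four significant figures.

Trajectory: y = x tanθ − g x² (1 + tan²θ)/(2v₀²). With x = 19.0, y = −2.87, v₀ = 17.8, g = 10.0:
5.697 tan²θ − 19.0 tanθ + (2.827) = 0.
tanθ = [19.0 ± √(19.0² − 4 × 5.697 × (2.827))] / (2 × 5.697) = (19.0 ± 17.22) / 11.39, giving tanθ = 0.1561 or 3.179.
θ = 8.872° or 72.54°; the smaller is 8.872°.

8.872°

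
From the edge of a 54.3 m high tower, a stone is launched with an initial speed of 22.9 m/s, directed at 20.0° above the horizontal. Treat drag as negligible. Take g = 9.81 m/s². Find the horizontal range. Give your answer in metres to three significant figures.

90.8 m

vₓ = 22.90 cos 20.0° = 21.52 m/s; v_y0 = 22.90 sin 20.0° = 7.832 m/s.
Vertical motion (up positive, ground at y = 0): 4.905 t² − (7.832) t − 54.3 = 0, so t = (7.832 + √(7.832² + 2·9.81·54.3)) / 9.81 = (7.832 + 33.57) / 9.81 = 4.220 s.
Horizontal distance: R = vₓ t = 21.52 × 4.220 = 90.81 m.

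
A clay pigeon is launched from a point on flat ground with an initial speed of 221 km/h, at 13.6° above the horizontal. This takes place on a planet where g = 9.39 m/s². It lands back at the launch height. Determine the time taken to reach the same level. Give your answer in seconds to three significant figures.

3.07 s

Convert: 221 km/h = 221/3.6 = 61.39 m/s.
vₓ = 61.39 cos 13.6° = 59.67 m/s; v_y0 = 61.39 sin 13.6° = 14.44 m/s.
Landing at launch height ⇒ T = 2 v_y0 / g = 2 × 14.44 / 9.39 = 3.075 s.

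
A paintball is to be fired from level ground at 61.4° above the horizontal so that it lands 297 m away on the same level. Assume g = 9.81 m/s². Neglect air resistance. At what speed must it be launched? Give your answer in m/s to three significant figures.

On level ground R = v₀² sin 2θ / g ⇒ v₀ = √(gR / sin 2θ).
v₀ = √(9.81 × 297 / sin 122.8°) = √(2914 / 0.8406) = √3466.2 = 58.87 m/s.

58.9 m/s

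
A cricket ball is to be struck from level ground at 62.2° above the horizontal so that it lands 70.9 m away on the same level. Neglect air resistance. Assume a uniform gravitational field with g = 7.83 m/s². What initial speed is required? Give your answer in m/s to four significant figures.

25.94 m/s

On level ground R = v₀² sin 2θ / g ⇒ v₀ = √(gR / sin 2θ).
v₀ = √(7.83 × 70.9 / sin 124.4°) = √(555.1 / 0.8251) = √672.81 = 25.94 m/s.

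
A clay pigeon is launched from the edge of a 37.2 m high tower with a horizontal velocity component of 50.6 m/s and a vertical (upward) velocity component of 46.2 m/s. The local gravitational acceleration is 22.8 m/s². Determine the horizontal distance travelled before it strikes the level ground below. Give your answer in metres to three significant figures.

Vertical motion (up positive, ground at y = 0): 11.40 t² − (46.20) t − 37.2 = 0, so t = (46.20 + √(46.20² + 2·22.8·37.2)) / 22.8 = (46.20 + 61.89) / 22.8 = 4.741 s.
Horizontal distance: R = vₓ t = 50.60 × 4.741 = 239.9 m.

240 m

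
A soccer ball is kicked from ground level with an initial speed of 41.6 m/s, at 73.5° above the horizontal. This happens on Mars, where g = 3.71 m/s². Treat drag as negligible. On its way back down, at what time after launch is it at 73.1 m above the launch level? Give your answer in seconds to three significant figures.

Horizontal component vₓ = 41.60 cos 73.5° = 11.82 m/s; vertical v_y0 = 41.60 sin 73.5° = 39.89 m/s.
Set y = v_y0 t − ½ g t² = 73.1: 1.855 t² − 39.89 t + 73.1 = 0.
Quadratic formula: t = (39.89 ± √1048.6) / 3.71 = (39.89 ± 32.38) / 3.71 → t = 2.023 s or 19.48 s.
The descending-branch root is 19.48 s.

19.5 s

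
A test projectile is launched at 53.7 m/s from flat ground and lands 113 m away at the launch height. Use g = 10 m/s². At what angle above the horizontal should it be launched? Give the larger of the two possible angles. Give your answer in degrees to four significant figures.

R = v₀² sin 2θ / g gives sin 2θ = gR/v₀² = 10.0·113/53.7² = 0.3919.
2θ = 23.07° or 180° − 23.07° = 156.9°, so θ = 11.54° or 78.46°.
The larger angle is 78.46°.

78.46°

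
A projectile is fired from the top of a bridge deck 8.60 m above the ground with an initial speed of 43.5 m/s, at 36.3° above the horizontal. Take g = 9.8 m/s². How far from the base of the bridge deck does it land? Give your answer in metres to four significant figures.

Components: vₓ = 43.50 cos 36.3° = 35.06 m/s, v_y0 = 43.50 sin 36.3° = 25.75 m/s.
Vertical motion (up positive, ground at y = 0): 4.900 t² − (25.75) t − 8.60 = 0, so t = (25.75 + √(25.75² + 2·9.80·8.60)) / 9.80 = (25.75 + 28.84) / 9.80 = 5.571 s.
Horizontal distance: R = vₓ t = 35.06 × 5.571 = 195.3 m.

195.3 m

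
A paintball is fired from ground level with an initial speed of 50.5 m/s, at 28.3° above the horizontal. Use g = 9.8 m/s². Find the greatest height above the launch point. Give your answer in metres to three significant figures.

Horizontal component vₓ = 50.50 cos 28.3° = 44.46 m/s; vertical v_y0 = 50.50 sin 28.3° = 23.94 m/s.
Maximum height: H = v_y0² / (2g) = 23.94² / (2 × 9.80) = 29.24 m.

29.2 m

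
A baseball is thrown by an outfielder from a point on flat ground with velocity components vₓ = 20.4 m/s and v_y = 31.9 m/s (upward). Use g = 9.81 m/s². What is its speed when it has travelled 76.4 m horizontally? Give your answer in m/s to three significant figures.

Time to reach x = 76.4 m: t = x/vₓ = 76.4/20.40 = 3.745 s.
Vertical velocity there: v_y = v_y0 − g t = 31.90 − 9.81 × 3.745 = −4.839 m/s.
Speed: √(vₓ² + v_y²) = √(20.40² + 4.839²) = 20.97 m/s.

21.0 m/s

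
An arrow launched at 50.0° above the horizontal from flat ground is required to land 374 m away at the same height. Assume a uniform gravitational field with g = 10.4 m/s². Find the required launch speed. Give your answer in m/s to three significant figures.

On level ground R = v₀² sin 2θ / g ⇒ v₀ = √(gR / sin 2θ).
v₀ = √(10.4 × 374 / sin 100.0°) = √(3890 / 0.9848) = √3949.6 = 62.85 m/s.

62.8 m/s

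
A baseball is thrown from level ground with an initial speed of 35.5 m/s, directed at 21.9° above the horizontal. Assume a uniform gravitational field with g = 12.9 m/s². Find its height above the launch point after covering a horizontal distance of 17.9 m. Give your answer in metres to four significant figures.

5.291 m

Horizontal component vₓ = 35.50 cos 21.9° = 32.94 m/s; vertical v_y0 = 35.50 sin 21.9° = 13.24 m/s.
Time to reach x = 17.9 m: t = x/vₓ = 17.9/32.94 = 0.5434 s.
Height: y = v_y0 t − ½ g t² = 13.24 × 0.5434 − 6.450 × 0.5434² = 7.196 − 1.905 = 5.291 m.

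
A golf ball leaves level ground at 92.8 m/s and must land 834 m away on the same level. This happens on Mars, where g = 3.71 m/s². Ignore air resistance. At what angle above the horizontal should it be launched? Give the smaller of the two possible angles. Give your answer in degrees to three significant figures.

R = v₀² sin 2θ / g gives sin 2θ = gR/v₀² = 3.71·834/92.8² = 0.3593.
2θ = 21.06° or 180° − 21.06° = 158.9°, so θ = 10.53° or 79.47°.
The smaller angle is 10.53°.

10.5°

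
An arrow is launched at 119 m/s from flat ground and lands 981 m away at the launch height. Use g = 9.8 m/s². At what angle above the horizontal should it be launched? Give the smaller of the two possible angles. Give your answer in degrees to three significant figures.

21.4°

R = v₀² sin 2θ / g gives sin 2θ = gR/v₀² = 9.80·981/119² = 0.6789.
2θ = 42.76° or 180° − 42.76° = 137.2°, so θ = 21.38° or 68.62°.
The smaller angle is 21.38°.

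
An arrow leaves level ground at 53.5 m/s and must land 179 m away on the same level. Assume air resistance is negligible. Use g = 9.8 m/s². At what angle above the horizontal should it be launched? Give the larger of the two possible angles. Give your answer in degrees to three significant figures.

71.1°

From R = (v₀²/g) sin 2θ: sin 2θ = 9.80 × 179 / 2862.2 = 0.6129.
2θ = 37.80° or 180° − 37.80° = 142.2°, so θ = 18.90° or 71.10°.
The larger angle is 71.10°.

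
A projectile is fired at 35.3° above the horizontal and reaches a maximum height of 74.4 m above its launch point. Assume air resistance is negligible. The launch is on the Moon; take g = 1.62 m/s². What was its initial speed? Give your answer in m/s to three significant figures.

26.9 m/s

At the peak v_y = 0, so v_y0 = √(2gH) = √(2 × 1.62 × 74.4) = 15.53 m/s.
v_y0 = v₀ sin θ ⇒ v₀ = 15.53 / sin 35.3° = 26.87 m/s.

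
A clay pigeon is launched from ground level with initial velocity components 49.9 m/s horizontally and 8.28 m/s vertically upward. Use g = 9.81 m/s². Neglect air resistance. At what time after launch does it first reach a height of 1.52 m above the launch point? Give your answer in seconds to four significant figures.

0.2096 s

Require v_y0 t − ½ g t² = 1.52, i.e. 4.905 t² − 8.280 t + 1.52 = 0.
Quadratic formula: t = (8.280 ± √38.736) / 9.81 = (8.280 ± 6.224) / 9.81 → t = 0.2096 s or 1.478 s.
The first (ascending) time is 0.2096 s.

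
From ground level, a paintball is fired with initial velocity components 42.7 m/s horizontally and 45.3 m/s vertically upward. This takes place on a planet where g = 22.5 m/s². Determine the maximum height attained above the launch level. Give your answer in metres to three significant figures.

Maximum height: H = v_y0² / (2g) = 45.30² / (2 × 22.5) = 45.60 m.

45.6 m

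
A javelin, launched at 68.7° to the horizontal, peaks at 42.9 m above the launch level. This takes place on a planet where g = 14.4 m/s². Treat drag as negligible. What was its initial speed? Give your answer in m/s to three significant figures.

37.7 m/s

At the peak v_y = 0, so v_y0 = √(2gH) = √(2 × 14.4 × 42.9) = 35.15 m/s.
v_y0 = v₀ sin θ ⇒ v₀ = 35.15 / sin 68.7° = 37.73 m/s.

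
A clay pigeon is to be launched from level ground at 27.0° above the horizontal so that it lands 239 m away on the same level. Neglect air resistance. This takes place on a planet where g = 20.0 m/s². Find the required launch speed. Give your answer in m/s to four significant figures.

On level ground R = v₀² sin 2θ / g ⇒ v₀ = √(gR / sin 2θ).
v₀ = √(20.0 × 239 / sin 54.00°) = √(4780 / 0.8090) = √5908.4 = 76.87 m/s.

76.87 m/s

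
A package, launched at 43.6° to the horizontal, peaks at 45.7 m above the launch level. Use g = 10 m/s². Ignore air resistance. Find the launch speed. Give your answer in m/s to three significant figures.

43.8 m/s

At the peak v_y = 0, so v_y0 = √(2gH) = √(2 × 10.0 × 45.7) = 30.23 m/s.
v_y0 = v₀ sin θ ⇒ v₀ = 30.23 / sin 43.6° = 43.84 m/s.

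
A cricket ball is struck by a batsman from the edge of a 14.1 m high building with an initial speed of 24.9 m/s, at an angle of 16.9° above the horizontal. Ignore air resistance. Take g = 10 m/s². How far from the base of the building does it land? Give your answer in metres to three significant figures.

Horizontal component vₓ = 24.90 cos 16.9° = 23.82 m/s; vertical v_y0 = 24.90 sin 16.9° = 7.238 m/s.
The projectile lands when y = 14.1 + (7.238) t − ½·10.0·t² = 0. Positive root: t = (7.238 + √(7.238² + 2·10.0·14.1)) / 10.0 = (7.238 + 18.29) / 10.0 = 2.552 s.
Horizontal distance: R = vₓ t = 23.82 × 2.552 = 60.81 m.

60.8 m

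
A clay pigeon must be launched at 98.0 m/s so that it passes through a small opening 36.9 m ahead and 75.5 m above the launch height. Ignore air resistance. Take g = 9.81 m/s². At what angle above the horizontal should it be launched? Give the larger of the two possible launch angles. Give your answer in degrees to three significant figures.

88.9°

Trajectory: y = x tanθ − g x² (1 + tan²θ)/(2v₀²). With x = 36.9, y = 75.5, v₀ = 98.0, g = 9.81:
0.6954 tan²θ − 36.9 tanθ + (76.20) = 0.
tanθ = [36.9 ± √(36.9² − 4 × 0.6954 × (76.20))] / (2 × 0.6954) = (36.9 ± 33.91) / 1.391, giving tanθ = 2.152 or 50.91.
θ = 65.08° or 88.87°; the larger is 88.87°.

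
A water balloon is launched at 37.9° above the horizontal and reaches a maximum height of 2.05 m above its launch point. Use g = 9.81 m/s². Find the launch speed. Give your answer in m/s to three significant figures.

10.3 m/s

At the peak v_y = 0, so v_y0 = √(2gH) = √(2 × 9.81 × 2.05) = 6.342 m/s.
v_y0 = v₀ sin θ ⇒ v₀ = 6.342 / sin 37.9° = 10.32 m/s.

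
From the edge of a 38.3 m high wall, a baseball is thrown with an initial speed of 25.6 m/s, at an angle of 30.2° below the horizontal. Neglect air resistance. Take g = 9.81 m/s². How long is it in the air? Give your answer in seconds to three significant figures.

1.77 s

Resolve: vₓ = 25.60 cos 30.2° = 22.13 m/s and v_y0 = −12.88 m/s (downward).
Vertical motion (up positive, ground at y = 0): 4.905 t² − (−12.88) t − 38.3 = 0, so t = (−12.88 + √(12.88² + 2·9.81·38.3)) / 9.81 = (−12.88 + 30.29) / 9.81 = 1.775 s.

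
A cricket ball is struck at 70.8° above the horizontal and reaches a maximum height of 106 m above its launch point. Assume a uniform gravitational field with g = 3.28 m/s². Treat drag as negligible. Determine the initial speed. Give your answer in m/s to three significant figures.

27.9 m/s

At the peak v_y = 0, so v_y0 = √(2gH) = √(2 × 3.28 × 106) = 26.37 m/s.
v_y0 = v₀ sin θ ⇒ v₀ = 26.37 / sin 70.8° = 27.92 m/s.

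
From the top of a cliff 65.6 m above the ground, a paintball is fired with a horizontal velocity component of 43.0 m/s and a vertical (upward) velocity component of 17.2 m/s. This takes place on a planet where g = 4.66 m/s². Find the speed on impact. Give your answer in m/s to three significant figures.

52.5 m/s

The projectile lands when y = 65.6 + (17.20) t − ½·4.66·t² = 0. Positive root: t = (17.20 + √(17.20² + 2·4.66·65.6)) / 4.66 = (17.20 + 30.12) / 4.66 = 10.15 s.
Vertical velocity at impact: v_y = v_y0 − g t = 17.20 − 4.66 × 10.15 = −30.12 m/s.
Speed: |v| = √(vₓ² + v_y²) = √(43.00² + 30.12²) = 52.50 m/s.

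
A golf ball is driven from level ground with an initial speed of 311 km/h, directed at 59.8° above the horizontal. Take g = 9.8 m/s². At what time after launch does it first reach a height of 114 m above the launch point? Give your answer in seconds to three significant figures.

1.72 s

Convert: 311 km/h = 311/3.6 = 86.39 m/s.
Resolve: vₓ = 86.39 cos 59.8° = 43.46 m/s and v_y0 = 86.39 sin 59.8° = 74.66 m/s.
Height y(t) = 74.66 t − 4.900 t² = 114 gives 4.900 t² − 74.66 t + 114 = 0.
t = [74.66 ± √(74.66² − 2·9.80·114)] / 9.80 = (74.66 ± 57.80) / 9.80, so t = 1.721 s or t = 13.52 s.
The first (ascending) time is 1.721 s.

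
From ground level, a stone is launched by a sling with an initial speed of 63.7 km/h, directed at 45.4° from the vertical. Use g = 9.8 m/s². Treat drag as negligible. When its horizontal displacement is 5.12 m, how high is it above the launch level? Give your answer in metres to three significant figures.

Convert: 63.7 km/h = 63.7/3.6 = 17.69 m/s.
Resolve: vₓ = 17.69 sin 45.4° = 12.60 m/s and v_y0 = 17.69 cos 45.4° = 12.42 m/s.
At x = 5.12 m, t = x/vₓ = 5.12/12.60 = 0.4064 s.
Height: y = v_y0 t − ½ g t² = 12.42 × 0.4064 − 4.900 × 0.4064² = 5.049 − 0.8092 = 4.240 m.

4.24 m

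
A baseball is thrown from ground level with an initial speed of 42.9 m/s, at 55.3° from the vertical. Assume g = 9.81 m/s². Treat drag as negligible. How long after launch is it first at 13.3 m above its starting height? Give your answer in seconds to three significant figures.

0.622 s

Components: vₓ = 42.90 sin 55.3° = 35.27 m/s, v_y0 = 42.90 cos 55.3° = 24.42 m/s.
Require v_y0 t − ½ g t² = 13.3, i.e. 4.905 t² − 24.42 t + 13.3 = 0.
Quadratic formula: t = (24.42 ± √335.49) / 9.81 = (24.42 ± 18.32) / 9.81 → t = 0.6224 s or 4.357 s.
The first (ascending) time is 0.6224 s.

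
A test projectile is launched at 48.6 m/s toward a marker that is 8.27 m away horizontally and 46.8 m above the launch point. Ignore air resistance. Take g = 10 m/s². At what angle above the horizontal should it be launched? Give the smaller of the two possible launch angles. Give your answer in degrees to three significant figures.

Trajectory: y = x tanθ − g x² (1 + tan²θ)/(2v₀²). With x = 8.27, y = 46.8, v₀ = 48.6, g = 10.0:
0.1448 tan²θ − 8.27 tanθ + (46.94) = 0.
tanθ = [8.27 ± √(8.27² − 4 × 0.1448 × (46.94))] / (2 × 0.1448) = (8.27 ± 6.419) / 0.2896, giving tanθ = 6.392 or 50.73.
θ = 81.11° or 88.87°; the smaller is 81.11°.

81.1°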